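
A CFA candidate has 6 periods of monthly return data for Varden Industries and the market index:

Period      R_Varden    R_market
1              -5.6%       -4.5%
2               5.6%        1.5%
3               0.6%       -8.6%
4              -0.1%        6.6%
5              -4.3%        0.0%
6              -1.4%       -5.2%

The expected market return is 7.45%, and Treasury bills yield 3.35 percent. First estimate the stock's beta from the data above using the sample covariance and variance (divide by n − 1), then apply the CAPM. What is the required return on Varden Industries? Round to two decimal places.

Mean R_i = (-5.6 + 5.6 + 0.6 − 0.1 − 4.3 − 1.4) / 6 = -0.8667%
Mean R_m = (-4.5 + 1.5 − 8.6 + 6.6 + 0.0 − 5.2) / 6 = -1.7000%
Σ(R_i − R̄_i)(R_m − R̄_m) = 26.2200  ⇒  Cov = 26.2200 / 5 = 5.2440
Σ(R_m − R̄_m)² = 149.7200  ⇒  Var(R_m) = 149.7200 / 5 = 29.9440
β = Cov / Var(R_m) = 5.2440 / 29.9440 = 0.1751
MRP = 7.45% − 3.35% = 4.10%
E(R) = R_f + β × MRP = 3.35% + 0.1751 × 4.10% = 4.07%

4.07%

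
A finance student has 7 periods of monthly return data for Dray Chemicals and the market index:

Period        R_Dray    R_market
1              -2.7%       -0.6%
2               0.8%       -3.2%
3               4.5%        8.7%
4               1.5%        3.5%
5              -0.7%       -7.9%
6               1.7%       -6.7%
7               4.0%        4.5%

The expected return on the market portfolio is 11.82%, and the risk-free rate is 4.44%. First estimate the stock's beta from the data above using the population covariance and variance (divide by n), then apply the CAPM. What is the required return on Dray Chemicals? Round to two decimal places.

6.33%

Mean R_i = (-2.7 + 0.8 + 4.5 + 1.5 − 0.7 + 1.7 + 4.0) / 7 = 1.3000%
Mean R_m = (-0.6 − 3.2 + 8.7 + 3.5 − 7.9 − 6.7 + 4.5) / 7 = -0.2429%
Σ(R_i − R̄_i)(R_m − R̄_m) = 57.8100  ⇒  Cov = 57.8100 / 7 = 8.2586
Σ(R_m − R̄_m)² = 225.6771  ⇒  Var(R_m) = 225.6771 / 7 = 32.2396
β = Cov / Var(R_m) = 8.2586 / 32.2396 = 0.2562
MRP = 11.82% − 4.44% = 7.38%
E(R) = R_f + β × MRP = 4.44% + 0.2562 × 7.38% = 6.33%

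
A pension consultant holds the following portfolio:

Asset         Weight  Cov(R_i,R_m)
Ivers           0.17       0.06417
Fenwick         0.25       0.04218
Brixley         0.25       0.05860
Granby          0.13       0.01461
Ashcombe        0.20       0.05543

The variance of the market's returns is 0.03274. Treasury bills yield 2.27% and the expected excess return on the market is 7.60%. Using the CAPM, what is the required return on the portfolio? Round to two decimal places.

β_Ivers = 0.06417 / 0.03274 = 1.9600
β_Fenwick = 0.04218 / 0.03274 = 1.2883
β_Brixley = 0.05860 / 0.03274 = 1.7899
β_Granby = 0.01461 / 0.03274 = 0.4462
β_Ashcombe = 0.05543 / 0.03274 = 1.6930
β_P = Σ w_i β_i = 0.17×1.9600 + 0.25×1.2883 + 0.25×1.7899 + 0.13×0.4462 + 0.20×1.6930 = 1.4994
E(R_P) = R_f + β_P × MRP = 2.27% + 1.4994 × 7.60% = 13.67%

13.67%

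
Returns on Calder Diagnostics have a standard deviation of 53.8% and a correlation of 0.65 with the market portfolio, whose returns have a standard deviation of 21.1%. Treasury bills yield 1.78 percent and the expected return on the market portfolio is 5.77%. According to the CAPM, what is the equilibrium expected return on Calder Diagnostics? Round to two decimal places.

8.39%

β = ρ × σ_i / σ_m = 0.65 × 53.8% / 21.1% = 1.6573
MRP = 5.77% − 1.78% = 3.99%
E(R) = 1.78% + 1.6573 × 3.99% = 8.39%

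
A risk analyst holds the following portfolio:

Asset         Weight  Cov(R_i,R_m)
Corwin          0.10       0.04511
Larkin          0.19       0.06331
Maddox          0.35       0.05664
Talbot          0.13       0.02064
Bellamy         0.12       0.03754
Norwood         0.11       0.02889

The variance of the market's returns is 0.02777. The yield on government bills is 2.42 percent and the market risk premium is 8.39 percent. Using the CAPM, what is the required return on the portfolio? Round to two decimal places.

β_Corwin = 0.04511 / 0.02777 = 1.6244
β_Larkin = 0.06331 / 0.02777 = 2.2798
β_Maddox = 0.05664 / 0.02777 = 2.0396
β_Talbot = 0.02064 / 0.02777 = 0.7432
β_Bellamy = 0.03754 / 0.02777 = 1.3518
β_Norwood = 0.02889 / 0.02777 = 1.0403
β_P = Σ w_i β_i = 0.10×1.6244 + 0.19×2.2798 + 0.35×2.0396 + 0.13×0.7432 + 0.12×1.3518 + 0.11×1.0403 = 1.6827
E(R_P) = R_f + β_P × MRP = 2.42% + 1.6827 × 8.39% = 16.54%

16.54%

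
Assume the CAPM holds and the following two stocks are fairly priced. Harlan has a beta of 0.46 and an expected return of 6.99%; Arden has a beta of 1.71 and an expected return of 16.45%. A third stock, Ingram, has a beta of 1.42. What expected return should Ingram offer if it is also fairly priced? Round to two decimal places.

MRP (SML slope) = (16.45% − 6.99%) / (1.71 − 0.46) = 9.46% / 1.25 = 7.5680%
R_f (intercept) = 6.99% − 0.46 × 7.5680% = 3.5087%
E(R_Ingram) = R_f + β × MRP = 3.5087% + 1.42 × 7.5680% = 14.26%

14.26%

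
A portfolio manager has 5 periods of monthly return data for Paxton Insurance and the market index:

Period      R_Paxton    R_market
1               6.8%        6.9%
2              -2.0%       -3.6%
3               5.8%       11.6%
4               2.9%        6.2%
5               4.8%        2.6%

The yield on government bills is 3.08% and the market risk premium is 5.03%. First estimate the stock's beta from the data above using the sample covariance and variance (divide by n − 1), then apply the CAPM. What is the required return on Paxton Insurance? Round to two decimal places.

Mean R_i = (6.8 − 2.0 + 5.8 + 2.9 + 4.8) / 5 = 3.6600%
Mean R_m = (6.9 − 3.6 + 11.6 + 6.2 + 2.6) / 5 = 4.7400%
Σ(R_i − R̄_i)(R_m − R̄_m) = 65.1180  ⇒  Cov = 65.1180 / 4 = 16.2795
Σ(R_m − R̄_m)² = 127.9920  ⇒  Var(R_m) = 127.9920 / 4 = 31.9980
β = Cov / Var(R_m) = 16.2795 / 31.9980 = 0.5088
E(R) = R_f + β × MRP = 3.08% + 0.5088 × 5.03% = 5.64%

5.64%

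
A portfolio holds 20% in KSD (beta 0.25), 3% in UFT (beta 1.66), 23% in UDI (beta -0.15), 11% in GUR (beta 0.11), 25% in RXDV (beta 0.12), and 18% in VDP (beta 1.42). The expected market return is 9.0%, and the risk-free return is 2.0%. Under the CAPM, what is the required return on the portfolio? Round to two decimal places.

4.54%

β_P = Σ w_i β_i = 0.20×0.25 + 0.03×1.66 + 0.23×-0.15 + 0.11×0.11 + 0.25×0.12 + 0.18×1.42 = 0.3630
MRP = 9.0% − 2.0% = 7.00%
E(R_P) = R_f + β_P × MRP = 2.0% + 0.3630 × 7.0% = 4.54%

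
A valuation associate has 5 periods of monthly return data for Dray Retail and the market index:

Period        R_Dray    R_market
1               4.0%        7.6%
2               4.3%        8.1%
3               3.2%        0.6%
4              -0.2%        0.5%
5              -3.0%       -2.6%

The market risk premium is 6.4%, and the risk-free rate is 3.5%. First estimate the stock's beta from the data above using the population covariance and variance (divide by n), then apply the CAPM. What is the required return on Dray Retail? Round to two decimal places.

7.13%

Mean R_i = (4.0 + 4.3 + 3.2 − 0.2 − 3.0) / 5 = 1.6600%
Mean R_m = (7.6 + 8.1 + 0.6 + 0.5 − 2.6) / 5 = 2.8400%
Σ(R_i − R̄_i)(R_m − R̄_m) = 51.2780  ⇒  Cov = 51.2780 / 5 = 10.2556
Σ(R_m − R̄_m)² = 90.4120  ⇒  Var(R_m) = 90.4120 / 5 = 18.0824
β = Cov / Var(R_m) = 10.2556 / 18.0824 = 0.5672
E(R) = R_f + β × MRP = 3.5% + 0.5672 × 6.4% = 7.13%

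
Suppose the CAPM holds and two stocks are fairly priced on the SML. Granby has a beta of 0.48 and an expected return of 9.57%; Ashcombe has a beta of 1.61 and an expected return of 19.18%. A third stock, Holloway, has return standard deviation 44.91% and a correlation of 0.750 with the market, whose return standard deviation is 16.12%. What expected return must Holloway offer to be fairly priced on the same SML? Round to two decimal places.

MRP = (19.18% − 9.57%) / (1.61 − 0.48) = 8.5044%
R_f = 9.57% − 0.48 × 8.5044% = 5.4879%
β_Holloway = ρ·σ_i/σ_m = 0.750 × 44.91 / 16.12 = 2.0895
E(R_Holloway) = R_f + β × MRP = 5.4879% + 2.0895 × 8.5044% = 23.26%

23.26%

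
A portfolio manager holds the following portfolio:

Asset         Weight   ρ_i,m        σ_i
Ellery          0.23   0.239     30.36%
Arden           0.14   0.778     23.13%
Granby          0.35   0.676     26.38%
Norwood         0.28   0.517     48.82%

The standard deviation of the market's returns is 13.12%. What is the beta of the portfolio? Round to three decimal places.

1.334

β_Ellery = 0.239 × 30.36% / 13.12% = 0.5531
β_Arden = 0.778 × 23.13% / 13.12% = 1.3716
β_Granby = 0.676 × 26.38% / 13.12% = 1.3592
β_Norwood = 0.517 × 48.82% / 13.12% = 1.9238
β_P = Σ w_i β_i = 0.23×0.5531 + 0.14×1.3716 + 0.35×1.3592 + 0.28×1.9238 = 1.3336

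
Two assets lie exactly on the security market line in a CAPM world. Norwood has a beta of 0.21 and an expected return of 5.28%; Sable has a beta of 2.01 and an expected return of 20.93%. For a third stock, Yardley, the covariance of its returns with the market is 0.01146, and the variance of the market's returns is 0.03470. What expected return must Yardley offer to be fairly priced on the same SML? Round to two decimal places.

6.33%

MRP = (20.93% − 5.28%) / (2.01 − 0.21) = 8.6944%
R_f = 5.28% − 0.21 × 8.6944% = 3.4542%
β_Yardley = Cov / Var(R_m) = 0.01146 / 0.03470 = 0.3303
E(R_Yardley) = R_f + β × MRP = 3.4542% + 0.3303 × 8.6944% = 6.33%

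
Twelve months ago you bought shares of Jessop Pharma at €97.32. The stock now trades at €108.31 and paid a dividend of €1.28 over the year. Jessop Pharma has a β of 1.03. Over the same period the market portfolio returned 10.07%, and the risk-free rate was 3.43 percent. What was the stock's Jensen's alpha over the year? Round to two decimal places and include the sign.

Realised HPR = (P1 + D1 − P0) / P0 = (108.31 + 1.28 − 97.32) / 97.32 = 12.27 / 97.32 = 12.6079%
MRP = 10.07% − 3.43% = 6.64%
CAPM required = R_f + β·MRP = 3.43% + 1.03 × 6.64% = 10.2692%
α = realised − required = 12.6079% − 10.2692% = +2.34%

+2.34%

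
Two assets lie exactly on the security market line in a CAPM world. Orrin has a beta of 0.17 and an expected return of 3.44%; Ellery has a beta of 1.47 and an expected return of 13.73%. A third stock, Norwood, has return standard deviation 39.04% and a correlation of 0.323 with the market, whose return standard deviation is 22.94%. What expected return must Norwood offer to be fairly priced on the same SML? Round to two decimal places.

MRP = (13.73% − 3.44%) / (1.47 − 0.17) = 7.9154%
R_f = 3.44% − 0.17 × 7.9154% = 2.0944%
β_Norwood = ρ·σ_i/σ_m = 0.323 × 39.04 / 22.94 = 0.5497
E(R_Norwood) = R_f + β × MRP = 2.0944% + 0.5497 × 7.9154% = 6.45%

6.45%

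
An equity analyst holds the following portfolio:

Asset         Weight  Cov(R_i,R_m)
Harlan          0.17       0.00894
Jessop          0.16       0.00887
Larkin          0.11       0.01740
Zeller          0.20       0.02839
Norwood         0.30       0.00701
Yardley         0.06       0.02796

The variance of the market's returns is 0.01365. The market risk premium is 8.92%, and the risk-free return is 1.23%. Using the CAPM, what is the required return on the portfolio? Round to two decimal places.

β_Harlan = 0.00894 / 0.01365 = 0.6549
β_Jessop = 0.00887 / 0.01365 = 0.6498
β_Larkin = 0.01740 / 0.01365 = 1.2747
β_Zeller = 0.02839 / 0.01365 = 2.0799
β_Norwood = 0.00701 / 0.01365 = 0.5136
β_Yardley = 0.02796 / 0.01365 = 2.0484
β_P = Σ w_i β_i = 0.17×0.6549 + 0.16×0.6498 + 0.11×1.2747 + 0.20×2.0799 + 0.30×0.5136 + 0.06×2.0484 = 1.0485
E(R_P) = R_f + β_P × MRP = 1.23% + 1.0485 × 8.92% = 10.58%

10.58%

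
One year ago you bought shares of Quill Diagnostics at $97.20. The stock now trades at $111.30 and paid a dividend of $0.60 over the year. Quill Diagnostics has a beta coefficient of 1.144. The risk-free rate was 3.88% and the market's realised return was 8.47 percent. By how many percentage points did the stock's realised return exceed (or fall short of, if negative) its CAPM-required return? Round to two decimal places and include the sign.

Realised HPR = (P1 + D1 − P0) / P0 = (111.30 + 0.60 − 97.20) / 97.20 = 14.70 / 97.20 = 15.1235%
MRP = 8.47% − 3.88% = 4.59%
CAPM required = R_f + β·MRP = 3.88% + 1.144 × 4.59% = 9.13096%
α = realised − required = 15.1235% − 9.13096% = +5.99%

+5.99%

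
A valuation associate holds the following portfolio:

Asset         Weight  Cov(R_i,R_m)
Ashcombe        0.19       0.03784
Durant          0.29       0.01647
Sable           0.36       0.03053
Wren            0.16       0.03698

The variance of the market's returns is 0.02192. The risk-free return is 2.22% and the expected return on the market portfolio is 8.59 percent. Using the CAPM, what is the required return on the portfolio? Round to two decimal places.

10.61%

β_Ashcombe = 0.03784 / 0.02192 = 1.7263
β_Durant = 0.01647 / 0.02192 = 0.7514
β_Sable = 0.03053 / 0.02192 = 1.3928
β_Wren = 0.03698 / 0.02192 = 1.6870
β_P = Σ w_i β_i = 0.19×1.7263 + 0.29×0.7514 + 0.36×1.3928 + 0.16×1.6870 = 1.3172
MRP = 8.59% − 2.22% = 6.37%
E(R_P) = R_f + β_P × MRP = 2.22% + 1.3172 × 6.37% = 10.61%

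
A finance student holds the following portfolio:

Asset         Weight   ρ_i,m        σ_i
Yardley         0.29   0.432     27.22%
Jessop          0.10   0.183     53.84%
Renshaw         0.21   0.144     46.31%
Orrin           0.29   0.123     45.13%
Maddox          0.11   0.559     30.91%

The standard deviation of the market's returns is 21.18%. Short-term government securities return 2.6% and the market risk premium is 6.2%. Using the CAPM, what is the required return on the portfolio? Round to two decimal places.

5.32%

β_Yardley = 0.432 × 27.22% / 21.18% = 0.5552
β_Jessop = 0.183 × 53.84% / 21.18% = 0.4652
β_Renshaw = 0.144 × 46.31% / 21.18% = 0.3149
β_Orrin = 0.123 × 45.13% / 21.18% = 0.2621
β_Maddox = 0.559 × 30.91% / 21.18% = 0.8158
β_P = Σ w_i β_i = 0.29×0.5552 + 0.10×0.4652 + 0.21×0.3149 + 0.29×0.2621 + 0.11×0.8158 = 0.4394
E(R_P) = R_f + β_P × MRP = 2.6% + 0.4394 × 6.2% = 5.32%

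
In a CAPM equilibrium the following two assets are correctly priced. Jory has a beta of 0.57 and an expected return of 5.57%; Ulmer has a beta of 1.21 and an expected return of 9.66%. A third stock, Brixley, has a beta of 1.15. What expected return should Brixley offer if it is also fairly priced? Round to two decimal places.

9.28%

MRP (SML slope) = (9.66% − 5.57%) / (1.21 − 0.57) = 4.09% / 0.64 = 6.3906%
R_f (intercept) = 5.57% − 0.57 × 6.3906% = 1.9274%
E(R_Brixley) = R_f + β × MRP = 1.9274% + 1.15 × 6.3906% = 9.28%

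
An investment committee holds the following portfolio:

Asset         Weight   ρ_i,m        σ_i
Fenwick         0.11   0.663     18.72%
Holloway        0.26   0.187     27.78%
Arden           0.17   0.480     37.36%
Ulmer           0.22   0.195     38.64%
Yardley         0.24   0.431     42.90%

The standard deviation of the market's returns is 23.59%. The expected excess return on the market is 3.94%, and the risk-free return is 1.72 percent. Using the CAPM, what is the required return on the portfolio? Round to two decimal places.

3.70%

β_Fenwick = 0.663 × 18.72% / 23.59% = 0.5261
β_Holloway = 0.187 × 27.78% / 23.59% = 0.2202
β_Arden = 0.480 × 37.36% / 23.59% = 0.7602
β_Ulmer = 0.195 × 38.64% / 23.59% = 0.3194
β_Yardley = 0.431 × 42.90% / 23.59% = 0.7838
β_P = Σ w_i β_i = 0.11×0.5261 + 0.26×0.2202 + 0.17×0.7602 + 0.22×0.3194 + 0.24×0.7838 = 0.5027
E(R_P) = R_f + β_P × MRP = 1.72% + 0.5027 × 3.94% = 3.70%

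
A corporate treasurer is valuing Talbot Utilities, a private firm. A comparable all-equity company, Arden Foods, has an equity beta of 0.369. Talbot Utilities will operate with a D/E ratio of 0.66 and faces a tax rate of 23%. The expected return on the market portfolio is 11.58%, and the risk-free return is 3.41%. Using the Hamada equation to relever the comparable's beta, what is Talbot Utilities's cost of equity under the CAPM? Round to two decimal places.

7.96%

β_L = β_U × [1 + (1 − t)(D/E)] = 0.369 × [1 + (1 − 0.23) × 0.66]
    = 0.369 × [1 + 0.77 × 0.66] = 0.369 × 1.5082 = 0.5565
MRP = 11.58% − 3.41% = 8.17%
E(R) = R_f + β_L × MRP = 3.41% + 0.5565 × 8.17% = 7.96%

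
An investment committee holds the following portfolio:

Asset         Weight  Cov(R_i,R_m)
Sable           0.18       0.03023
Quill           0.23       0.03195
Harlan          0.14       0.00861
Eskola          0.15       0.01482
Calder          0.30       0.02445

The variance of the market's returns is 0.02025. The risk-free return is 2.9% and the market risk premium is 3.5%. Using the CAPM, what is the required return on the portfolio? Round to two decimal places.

6.97%

β_Sable = 0.03023 / 0.02025 = 1.4928
β_Quill = 0.03195 / 0.02025 = 1.5778
β_Harlan = 0.00861 / 0.02025 = 0.4252
β_Eskola = 0.01482 / 0.02025 = 0.7319
β_Calder = 0.02445 / 0.02025 = 1.2074
β_P = Σ w_i β_i = 0.18×1.4928 + 0.23×1.5778 + 0.14×0.4252 + 0.15×0.7319 + 0.30×1.2074 = 1.1631
E(R_P) = R_f + β_P × MRP = 2.9% + 1.1631 × 3.5% = 6.97%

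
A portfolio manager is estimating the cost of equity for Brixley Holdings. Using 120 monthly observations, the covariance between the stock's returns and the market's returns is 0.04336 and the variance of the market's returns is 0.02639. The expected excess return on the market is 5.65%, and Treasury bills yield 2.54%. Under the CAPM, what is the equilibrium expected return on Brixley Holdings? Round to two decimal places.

β = Cov(R_i, R_m) / Var(R_m) = 0.04336 / 0.02639 = 1.6430
E(R) = R_f + β × MRP = 2.54% + 1.6430 × 5.65% = 11.82%

11.82%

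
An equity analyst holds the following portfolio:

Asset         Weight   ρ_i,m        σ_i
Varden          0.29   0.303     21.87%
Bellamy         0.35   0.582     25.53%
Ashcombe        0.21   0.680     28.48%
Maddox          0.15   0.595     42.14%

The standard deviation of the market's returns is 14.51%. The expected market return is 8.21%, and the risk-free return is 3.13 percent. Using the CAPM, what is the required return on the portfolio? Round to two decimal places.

β_Varden = 0.303 × 21.87% / 14.51% = 0.4567
β_Bellamy = 0.582 × 25.53% / 14.51% = 1.0240
β_Ashcombe = 0.680 × 28.48% / 14.51% = 1.3347
β_Maddox = 0.595 × 42.14% / 14.51% = 1.7280
β_P = Σ w_i β_i = 0.29×0.4567 + 0.35×1.0240 + 0.21×1.3347 + 0.15×1.7280 = 1.0303
MRP = 8.21% − 3.13% = 5.08%
E(R_P) = R_f + β_P × MRP = 3.13% + 1.0303 × 5.08% = 8.36%

8.36%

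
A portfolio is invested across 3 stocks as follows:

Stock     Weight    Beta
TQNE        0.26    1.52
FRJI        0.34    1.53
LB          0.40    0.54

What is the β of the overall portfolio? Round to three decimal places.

β_P = Σ w_i β_i = 0.26×1.52 + 0.34×1.53 + 0.40×0.54 = 1.1314

1.131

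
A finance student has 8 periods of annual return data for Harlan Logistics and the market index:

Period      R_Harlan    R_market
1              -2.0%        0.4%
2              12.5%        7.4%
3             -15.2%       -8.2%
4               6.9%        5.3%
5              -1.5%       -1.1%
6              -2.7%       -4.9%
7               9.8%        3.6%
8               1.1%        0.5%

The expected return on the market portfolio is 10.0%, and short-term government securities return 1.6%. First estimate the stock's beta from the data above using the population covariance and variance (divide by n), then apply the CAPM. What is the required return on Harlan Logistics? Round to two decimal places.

Mean R_i = (-2.0 + 12.5 − 15.2 + 6.9 − 1.5 − 2.7 + 9.8 + 1.1) / 8 = 1.1125%
Mean R_m = (0.4 + 7.4 − 8.2 + 5.3 − 1.1 − 4.9 + 3.6 + 0.5) / 8 = 0.3750%
Σ(R_i − R̄_i)(R_m − R̄_m) = 300.2825  ⇒  Cov = 300.2825 / 8 = 37.5353
Σ(R_m − R̄_m)² = 187.5550  ⇒  Var(R_m) = 187.5550 / 8 = 23.4444
β = Cov / Var(R_m) = 37.5353 / 23.4444 = 1.6010
MRP = 10.0% − 1.6% = 8.40%
E(R) = R_f + β × MRP = 1.6% + 1.6010 × 8.4% = 15.05%

15.05%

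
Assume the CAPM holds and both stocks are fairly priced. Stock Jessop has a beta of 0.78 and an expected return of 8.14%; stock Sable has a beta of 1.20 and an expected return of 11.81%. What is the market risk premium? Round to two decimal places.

Both satisfy E(R) = R_f + β·MRP, so the slope of the SML is
MRP = (11.81% − 8.14%) / (1.20 − 0.78) = 3.67% / 0.42 = 8.7381%

8.74%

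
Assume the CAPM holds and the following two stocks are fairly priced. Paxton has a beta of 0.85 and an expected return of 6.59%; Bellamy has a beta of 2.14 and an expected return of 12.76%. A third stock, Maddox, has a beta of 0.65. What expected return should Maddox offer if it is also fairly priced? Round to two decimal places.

5.63%

MRP (SML slope) = (12.76% − 6.59%) / (2.14 − 0.85) = 6.17% / 1.29 = 4.7829%
R_f (intercept) = 6.59% − 0.85 × 4.7829% = 2.5245%
E(R_Maddox) = R_f + β × MRP = 2.5245% + 0.65 × 4.7829% = 5.63%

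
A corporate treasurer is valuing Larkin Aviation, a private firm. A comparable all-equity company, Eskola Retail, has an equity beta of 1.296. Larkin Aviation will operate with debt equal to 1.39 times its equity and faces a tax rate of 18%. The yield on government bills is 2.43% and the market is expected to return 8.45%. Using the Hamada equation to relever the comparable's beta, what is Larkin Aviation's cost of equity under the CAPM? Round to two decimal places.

19.12%

β_L = β_U × [1 + (1 − t)(D/E)] = 1.296 × [1 + (1 − 0.18) × 1.39]
    = 1.296 × [1 + 0.82 × 1.39] = 1.296 × 2.1398 = 2.7732
MRP = 8.45% − 2.43% = 6.02%
E(R) = R_f + β_L × MRP = 2.43% + 2.7732 × 6.02% = 19.12%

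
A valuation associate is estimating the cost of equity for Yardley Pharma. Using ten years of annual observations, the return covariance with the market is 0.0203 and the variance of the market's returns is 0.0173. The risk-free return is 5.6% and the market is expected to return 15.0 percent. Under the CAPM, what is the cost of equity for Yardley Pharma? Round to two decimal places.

16.63%

β = Cov(R_i, R_m) / Var(R_m) = 0.0203 / 0.0173 = 1.1734
MRP = 15.0% − 5.6% = 9.40%
E(R) = R_f + β × MRP = 5.6% + 1.1734 × 9.4% = 16.63%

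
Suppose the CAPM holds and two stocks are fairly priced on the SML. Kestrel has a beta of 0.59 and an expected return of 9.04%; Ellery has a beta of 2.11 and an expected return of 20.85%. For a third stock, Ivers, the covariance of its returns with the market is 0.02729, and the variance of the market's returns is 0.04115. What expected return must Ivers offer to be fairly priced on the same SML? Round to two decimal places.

9.61%

MRP = (20.85% − 9.04%) / (2.11 − 0.59) = 7.7697%
R_f = 9.04% − 0.59 × 7.7697% = 4.4559%
β_Ivers = Cov / Var(R_m) = 0.02729 / 0.04115 = 0.6632
E(R_Ivers) = R_f + β × MRP = 4.4559% + 0.6632 × 7.7697% = 9.61%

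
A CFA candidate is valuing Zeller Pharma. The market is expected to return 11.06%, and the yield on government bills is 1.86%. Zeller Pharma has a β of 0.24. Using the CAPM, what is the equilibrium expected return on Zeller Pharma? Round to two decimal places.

4.07%

Market risk premium = E(R_m) − R_f = 11.06% − 1.86% = 9.20%
E(R) = R_f + β × MRP = 1.86% + 0.24 × 9.20% = 4.07%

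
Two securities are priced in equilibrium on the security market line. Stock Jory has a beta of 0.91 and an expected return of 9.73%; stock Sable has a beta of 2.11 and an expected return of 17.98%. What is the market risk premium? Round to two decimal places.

Both satisfy E(R) = R_f + β·MRP, so the slope of the SML is
MRP = (17.98% − 9.73%) / (2.11 − 0.91) = 8.25% / 1.20 = 6.8750%

6.88%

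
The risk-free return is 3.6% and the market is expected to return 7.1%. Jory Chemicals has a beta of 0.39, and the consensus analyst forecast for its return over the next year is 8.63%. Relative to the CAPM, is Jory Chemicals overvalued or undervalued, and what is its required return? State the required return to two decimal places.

Undervalued; required return 4.97%

MRP = 7.1% − 3.6% = 3.50%
Required return = R_f + β·MRP = 3.6% + 0.39 × 3.5% = 4.97%
Forecast 8.63% > required 4.97% → the stock plots above the SML → undervalued.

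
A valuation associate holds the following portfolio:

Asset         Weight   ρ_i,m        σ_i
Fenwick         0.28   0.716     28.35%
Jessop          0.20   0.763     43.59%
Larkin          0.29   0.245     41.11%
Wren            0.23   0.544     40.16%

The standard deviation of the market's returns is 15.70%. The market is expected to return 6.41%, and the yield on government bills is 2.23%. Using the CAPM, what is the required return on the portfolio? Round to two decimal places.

β_Fenwick = 0.716 × 28.35% / 15.70% = 1.2929
β_Jessop = 0.763 × 43.59% / 15.70% = 2.1184
β_Larkin = 0.245 × 41.11% / 15.70% = 0.6415
β_Wren = 0.544 × 40.16% / 15.70% = 1.3915
β_P = Σ w_i β_i = 0.28×1.2929 + 0.20×2.1184 + 0.29×0.6415 + 0.23×1.3915 = 1.2918
MRP = 6.41% − 2.23% = 4.18%
E(R_P) = R_f + β_P × MRP = 2.23% + 1.2918 × 4.18% = 7.63%

7.63%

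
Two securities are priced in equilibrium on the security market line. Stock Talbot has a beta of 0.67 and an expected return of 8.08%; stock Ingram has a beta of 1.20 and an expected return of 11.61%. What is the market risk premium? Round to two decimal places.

6.66%

Both satisfy E(R) = R_f + β·MRP, so the slope of the SML is
MRP = (11.61% − 8.08%) / (1.20 − 0.67) = 3.53% / 0.53 = 6.6604%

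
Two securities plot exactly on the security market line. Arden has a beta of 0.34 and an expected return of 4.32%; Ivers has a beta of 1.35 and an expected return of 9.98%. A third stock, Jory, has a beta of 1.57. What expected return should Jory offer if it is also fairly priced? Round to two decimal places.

11.21%

MRP (SML slope) = (9.98% − 4.32%) / (1.35 − 0.34) = 5.66% / 1.01 = 5.6040%
R_f (intercept) = 4.32% − 0.34 × 5.6040% = 2.4146%
E(R_Jory) = R_f + β × MRP = 2.4146% + 1.57 × 5.6040% = 11.21%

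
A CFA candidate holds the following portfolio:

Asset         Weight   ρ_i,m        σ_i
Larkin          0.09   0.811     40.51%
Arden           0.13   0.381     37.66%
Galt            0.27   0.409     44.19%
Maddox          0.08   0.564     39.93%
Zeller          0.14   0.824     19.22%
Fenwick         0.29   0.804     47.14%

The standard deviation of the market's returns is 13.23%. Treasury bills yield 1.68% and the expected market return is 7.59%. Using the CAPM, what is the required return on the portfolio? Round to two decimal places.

12.72%

β_Larkin = 0.811 × 40.51% / 13.23% = 2.4833
β_Arden = 0.381 × 37.66% / 13.23% = 1.0845
β_Galt = 0.409 × 44.19% / 13.23% = 1.3661
β_Maddox = 0.564 × 39.93% / 13.23% = 1.7022
β_Zeller = 0.824 × 19.22% / 13.23% = 1.1971
β_Fenwick = 0.804 × 47.14% / 13.23% = 2.8647
β_P = Σ w_i β_i = 0.09×2.4833 + 0.13×1.0845 + 0.27×1.3661 + 0.08×1.7022 + 0.14×1.1971 + 0.29×2.8647 = 1.8679
MRP = 7.59% − 1.68% = 5.91%
E(R_P) = R_f + β_P × MRP = 1.68% + 1.8679 × 5.91% = 12.72%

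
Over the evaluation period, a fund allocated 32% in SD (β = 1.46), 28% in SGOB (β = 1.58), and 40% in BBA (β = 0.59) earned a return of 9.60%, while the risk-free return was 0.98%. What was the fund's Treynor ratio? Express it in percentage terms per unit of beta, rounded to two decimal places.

β_P = 0.32×1.46 + 0.28×1.58 + 0.40×0.59 = 1.1456
Treynor = (R_P − R_f) / β_P = (9.60% − 0.98%) / 1.1456 = 8.62% / 1.1456 = 7.52%

7.52%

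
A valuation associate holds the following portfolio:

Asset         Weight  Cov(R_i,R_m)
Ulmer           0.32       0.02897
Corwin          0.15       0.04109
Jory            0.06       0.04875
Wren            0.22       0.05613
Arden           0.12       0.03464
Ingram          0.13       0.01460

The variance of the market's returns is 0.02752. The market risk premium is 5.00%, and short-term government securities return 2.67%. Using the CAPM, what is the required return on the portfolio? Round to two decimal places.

β_Ulmer = 0.02897 / 0.02752 = 1.0527
β_Corwin = 0.04109 / 0.02752 = 1.4931
β_Jory = 0.04875 / 0.02752 = 1.7714
β_Wren = 0.05613 / 0.02752 = 2.0396
β_Arden = 0.03464 / 0.02752 = 1.2587
β_Ingram = 0.01460 / 0.02752 = 0.5305
β_P = Σ w_i β_i = 0.32×1.0527 + 0.15×1.4931 + 0.06×1.7714 + 0.22×2.0396 + 0.12×1.2587 + 0.13×0.5305 = 1.3358
E(R_P) = R_f + β_P × MRP = 2.67% + 1.3358 × 5.00% = 9.35%

9.35%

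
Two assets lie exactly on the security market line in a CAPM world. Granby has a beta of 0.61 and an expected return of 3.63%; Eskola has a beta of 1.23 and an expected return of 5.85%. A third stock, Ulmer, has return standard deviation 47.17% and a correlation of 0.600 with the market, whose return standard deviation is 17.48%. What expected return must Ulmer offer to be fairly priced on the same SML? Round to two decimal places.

MRP = (5.85% − 3.63%) / (1.23 − 0.61) = 3.5806%
R_f = 3.63% − 0.61 × 3.5806% = 1.4458%
β_Ulmer = ρ·σ_i/σ_m = 0.600 × 47.17 / 17.48 = 1.6191
E(R_Ulmer) = R_f + β × MRP = 1.4458% + 1.6191 × 3.5806% = 7.24%

7.24%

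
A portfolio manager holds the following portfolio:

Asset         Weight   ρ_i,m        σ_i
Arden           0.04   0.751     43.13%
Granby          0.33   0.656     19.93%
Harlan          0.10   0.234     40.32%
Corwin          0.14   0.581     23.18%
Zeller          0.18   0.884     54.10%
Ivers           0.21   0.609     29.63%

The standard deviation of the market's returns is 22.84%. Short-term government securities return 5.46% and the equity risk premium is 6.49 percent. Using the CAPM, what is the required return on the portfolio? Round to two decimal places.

11.38%

β_Arden = 0.751 × 43.13% / 22.84% = 1.4182
β_Granby = 0.656 × 19.93% / 22.84% = 0.5724
β_Harlan = 0.234 × 40.32% / 22.84% = 0.4131
β_Corwin = 0.581 × 23.18% / 22.84% = 0.5896
β_Zeller = 0.884 × 54.10% / 22.84% = 2.0939
β_Ivers = 0.609 × 29.63% / 22.84% = 0.7900
β_P = Σ w_i β_i = 0.04×1.4182 + 0.33×0.5724 + 0.10×0.4131 + 0.14×0.5896 + 0.18×2.0939 + 0.21×0.7900 = 0.9123
E(R_P) = R_f + β_P × MRP = 5.46% + 0.9123 × 6.49% = 11.38%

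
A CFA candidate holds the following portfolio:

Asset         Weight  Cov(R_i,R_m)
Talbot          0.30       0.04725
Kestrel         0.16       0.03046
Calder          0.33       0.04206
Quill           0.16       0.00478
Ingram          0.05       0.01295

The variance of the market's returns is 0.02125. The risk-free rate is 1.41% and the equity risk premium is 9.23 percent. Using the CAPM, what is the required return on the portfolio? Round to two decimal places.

16.33%

β_Talbot = 0.04725 / 0.02125 = 2.2235
β_Kestrel = 0.03046 / 0.02125 = 1.4334
β_Calder = 0.04206 / 0.02125 = 1.9793
β_Quill = 0.00478 / 0.02125 = 0.2249
β_Ingram = 0.01295 / 0.02125 = 0.6094
β_P = Σ w_i β_i = 0.30×2.2235 + 0.16×1.4334 + 0.33×1.9793 + 0.16×0.2249 + 0.05×0.6094 = 1.6160
E(R_P) = R_f + β_P × MRP = 1.41% + 1.6160 × 9.23% = 16.33%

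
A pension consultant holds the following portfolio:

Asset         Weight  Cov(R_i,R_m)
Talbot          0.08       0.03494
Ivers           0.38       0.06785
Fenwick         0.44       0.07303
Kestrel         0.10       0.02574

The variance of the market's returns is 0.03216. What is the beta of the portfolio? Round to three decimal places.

β_Talbot = 0.03494 / 0.03216 = 1.0864
β_Ivers = 0.06785 / 0.03216 = 2.1098
β_Fenwick = 0.07303 / 0.03216 = 2.2708
β_Kestrel = 0.02574 / 0.03216 = 0.8004
β_P = Σ w_i β_i = 0.08×1.0864 + 0.38×2.1098 + 0.44×2.2708 + 0.10×0.8004 = 1.9678

1.968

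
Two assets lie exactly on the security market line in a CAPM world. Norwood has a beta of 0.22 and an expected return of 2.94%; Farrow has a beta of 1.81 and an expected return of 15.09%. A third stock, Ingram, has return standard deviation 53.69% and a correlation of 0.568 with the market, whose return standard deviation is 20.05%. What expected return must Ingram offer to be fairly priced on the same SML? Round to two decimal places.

12.88%

MRP = (15.09% − 2.94%) / (1.81 − 0.22) = 7.6415%
R_f = 2.94% − 0.22 × 7.6415% = 1.2589%
β_Ingram = ρ·σ_i/σ_m = 0.568 × 53.69 / 20.05 = 1.5210
E(R_Ingram) = R_f + β × MRP = 1.2589% + 1.5210 × 7.6415% = 12.88%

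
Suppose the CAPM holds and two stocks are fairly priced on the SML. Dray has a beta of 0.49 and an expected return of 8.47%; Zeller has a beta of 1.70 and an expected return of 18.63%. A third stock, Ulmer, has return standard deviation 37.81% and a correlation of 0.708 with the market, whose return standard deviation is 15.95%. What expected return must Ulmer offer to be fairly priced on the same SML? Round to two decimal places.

18.45%

MRP = (18.63% − 8.47%) / (1.70 − 0.49) = 8.3967%
R_f = 8.47% − 0.49 × 8.3967% = 4.3556%
β_Ulmer = ρ·σ_i/σ_m = 0.708 × 37.81 / 15.95 = 1.6783
E(R_Ulmer) = R_f + β × MRP = 4.3556% + 1.6783 × 8.3967% = 18.45%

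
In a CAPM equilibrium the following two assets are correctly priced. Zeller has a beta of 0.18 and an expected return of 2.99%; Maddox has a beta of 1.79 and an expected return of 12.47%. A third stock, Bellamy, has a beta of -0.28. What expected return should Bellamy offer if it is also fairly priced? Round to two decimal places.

MRP (SML slope) = (12.47% − 2.99%) / (1.79 − 0.18) = 9.48% / 1.61 = 5.8882%
R_f (intercept) = 2.99% − 0.18 × 5.8882% = 1.9301%
E(R_Bellamy) = R_f + β × MRP = 1.9301% + -0.28 × 5.8882% = 0.28%

0.28%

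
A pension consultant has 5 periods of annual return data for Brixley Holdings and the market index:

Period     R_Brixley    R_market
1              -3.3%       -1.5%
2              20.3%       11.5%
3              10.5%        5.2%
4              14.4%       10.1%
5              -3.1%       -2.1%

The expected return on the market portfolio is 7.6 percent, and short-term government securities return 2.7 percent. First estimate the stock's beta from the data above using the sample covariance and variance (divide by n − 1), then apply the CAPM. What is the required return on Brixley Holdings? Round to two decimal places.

Mean R_i = (-3.3 + 20.3 + 10.5 + 14.4 − 3.1) / 5 = 7.7600%
Mean R_m = (-1.5 + 11.5 + 5.2 + 10.1 − 2.1) / 5 = 4.6400%
Σ(R_i − R̄_i)(R_m − R̄_m) = 264.9180  ⇒  Cov = 264.9180 / 4 = 66.2295
Σ(R_m − R̄_m)² = 160.3120  ⇒  Var(R_m) = 160.3120 / 4 = 40.0780
β = Cov / Var(R_m) = 66.2295 / 40.0780 = 1.6525
MRP = 7.6% − 2.7% = 4.90%
E(R) = R_f + β × MRP = 2.7% + 1.6525 × 4.9% = 10.80%

10.80%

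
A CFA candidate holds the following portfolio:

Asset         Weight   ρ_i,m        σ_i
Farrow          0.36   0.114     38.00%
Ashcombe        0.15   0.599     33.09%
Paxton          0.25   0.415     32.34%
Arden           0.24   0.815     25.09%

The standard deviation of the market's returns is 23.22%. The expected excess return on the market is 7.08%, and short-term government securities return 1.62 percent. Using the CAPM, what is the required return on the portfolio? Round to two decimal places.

5.52%

β_Farrow = 0.114 × 38.00% / 23.22% = 0.1866
β_Ashcombe = 0.599 × 33.09% / 23.22% = 0.8536
β_Paxton = 0.415 × 32.34% / 23.22% = 0.5780
β_Arden = 0.815 × 25.09% / 23.22% = 0.8806
β_P = Σ w_i β_i = 0.36×0.1866 + 0.15×0.8536 + 0.25×0.5780 + 0.24×0.8806 = 0.5511
E(R_P) = R_f + β_P × MRP = 1.62% + 0.5511 × 7.08% = 5.52%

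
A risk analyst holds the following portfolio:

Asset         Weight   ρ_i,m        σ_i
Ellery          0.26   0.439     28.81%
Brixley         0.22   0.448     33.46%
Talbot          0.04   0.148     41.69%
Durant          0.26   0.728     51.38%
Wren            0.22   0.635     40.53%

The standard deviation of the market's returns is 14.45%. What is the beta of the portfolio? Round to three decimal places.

1.538

β_Ellery = 0.439 × 28.81% / 14.45% = 0.8753
β_Brixley = 0.448 × 33.46% / 14.45% = 1.0374
β_Talbot = 0.148 × 41.69% / 14.45% = 0.4270
β_Durant = 0.728 × 51.38% / 14.45% = 2.5886
β_Wren = 0.635 × 40.53% / 14.45% = 1.7811
β_P = Σ w_i β_i = 0.26×0.8753 + 0.22×1.0374 + 0.04×0.4270 + 0.26×2.5886 + 0.22×1.7811 = 1.5378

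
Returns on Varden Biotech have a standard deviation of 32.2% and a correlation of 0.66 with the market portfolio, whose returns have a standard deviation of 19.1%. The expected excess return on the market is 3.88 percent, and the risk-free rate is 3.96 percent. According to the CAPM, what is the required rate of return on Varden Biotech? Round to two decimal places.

β = ρ × σ_i / σ_m = 0.66 × 32.2% / 19.1% = 1.1127
E(R) = 3.96% + 1.1127 × 3.88% = 8.28%

8.28%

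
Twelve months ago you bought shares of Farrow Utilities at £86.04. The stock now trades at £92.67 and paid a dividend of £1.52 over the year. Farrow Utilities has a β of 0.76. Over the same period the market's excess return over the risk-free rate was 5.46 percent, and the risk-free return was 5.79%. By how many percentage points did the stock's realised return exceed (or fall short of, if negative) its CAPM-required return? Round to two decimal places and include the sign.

-0.47%

Realised HPR = (P1 + D1 − P0) / P0 = (92.67 + 1.52 − 86.04) / 86.04 = 8.15 / 86.04 = 9.4723%
CAPM required = R_f + β·MRP = 5.79% + 0.76 × 5.46% = 9.9396%
α = realised − required = 9.4723% − 9.9396% = -0.47%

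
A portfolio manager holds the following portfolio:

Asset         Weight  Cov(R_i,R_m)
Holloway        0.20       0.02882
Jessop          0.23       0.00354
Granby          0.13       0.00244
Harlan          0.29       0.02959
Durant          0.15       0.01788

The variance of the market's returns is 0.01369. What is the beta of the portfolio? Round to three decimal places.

1.326

β_Holloway = 0.02882 / 0.01369 = 2.1052
β_Jessop = 0.00354 / 0.01369 = 0.2586
β_Granby = 0.00244 / 0.01369 = 0.1782
β_Harlan = 0.02959 / 0.01369 = 2.1614
β_Durant = 0.01788 / 0.01369 = 1.3061
β_P = Σ w_i β_i = 0.20×2.1052 + 0.23×0.2586 + 0.13×0.1782 + 0.29×2.1614 + 0.15×1.3061 = 1.3264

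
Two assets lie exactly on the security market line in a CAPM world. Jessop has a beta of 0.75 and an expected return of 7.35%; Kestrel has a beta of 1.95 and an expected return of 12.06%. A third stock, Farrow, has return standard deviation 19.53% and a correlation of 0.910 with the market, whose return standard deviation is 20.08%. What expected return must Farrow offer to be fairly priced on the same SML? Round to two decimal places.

MRP = (12.06% − 7.35%) / (1.95 − 0.75) = 3.9250%
R_f = 7.35% − 0.75 × 3.9250% = 4.4063%
β_Farrow = ρ·σ_i/σ_m = 0.910 × 19.53 / 20.08 = 0.8851
E(R_Farrow) = R_f + β × MRP = 4.4063% + 0.8851 × 3.9250% = 7.88%

7.88%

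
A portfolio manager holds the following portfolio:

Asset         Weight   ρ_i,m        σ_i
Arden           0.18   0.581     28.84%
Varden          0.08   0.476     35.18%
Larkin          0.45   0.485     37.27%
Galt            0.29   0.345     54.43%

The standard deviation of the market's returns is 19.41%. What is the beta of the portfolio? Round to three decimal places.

β_Arden = 0.581 × 28.84% / 19.41% = 0.8633
β_Varden = 0.476 × 35.18% / 19.41% = 0.8627
β_Larkin = 0.485 × 37.27% / 19.41% = 0.9313
β_Galt = 0.345 × 54.43% / 19.41% = 0.9675
β_P = Σ w_i β_i = 0.18×0.8633 + 0.08×0.8627 + 0.45×0.9313 + 0.29×0.9675 = 0.9241

0.924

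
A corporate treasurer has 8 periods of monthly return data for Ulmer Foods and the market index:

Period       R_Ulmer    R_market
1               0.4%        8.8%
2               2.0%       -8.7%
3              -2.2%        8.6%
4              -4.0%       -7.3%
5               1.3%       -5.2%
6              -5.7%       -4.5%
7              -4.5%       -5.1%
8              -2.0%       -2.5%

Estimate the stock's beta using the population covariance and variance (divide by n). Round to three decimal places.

0.043

Mean R_i = (0.4 + 2.0 − 2.2 − 4.0 + 1.3 − 5.7 − 4.5 − 2.0) / 8 = -1.8375%
Mean R_m = (8.8 − 8.7 + 8.6 − 7.3 − 5.2 − 4.5 − 5.1 − 2.5) / 8 = -1.9875%
Σ(R_i − R̄_i)(R_m − R̄_m) = 14.0238  ⇒  Cov = 14.0238 / 8 = 1.7530
Σ(R_m − R̄_m)² = 328.3288  ⇒  Var(R_m) = 328.3288 / 8 = 41.0411
β = Cov / Var(R_m) = 1.7530 / 41.0411 = 0.0427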